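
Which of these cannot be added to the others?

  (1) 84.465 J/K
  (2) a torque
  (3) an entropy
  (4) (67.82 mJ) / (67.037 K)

Reduce each to base SI dimensions:
  (1) J·K⁻¹ = N·m·K⁻¹ = kg·m²·s⁻²·K⁻¹
  (2) [torque] = kg·m²·s⁻²
  (3) [entropy] = kg·m²·s⁻²·K⁻¹
  (4) [kg·m²·s⁻²] / [K] = kg·m²·s⁻²·K⁻¹
All reduce to kg·m²·s⁻²·K⁻¹ except (2), which is kg·m²·s⁻².

(2)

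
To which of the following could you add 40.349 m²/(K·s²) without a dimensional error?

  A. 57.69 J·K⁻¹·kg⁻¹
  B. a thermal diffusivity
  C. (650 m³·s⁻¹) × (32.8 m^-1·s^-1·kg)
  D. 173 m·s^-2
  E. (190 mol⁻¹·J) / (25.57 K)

Reference: m²·s⁻²·K⁻¹.
Each option:
  A. J·kg⁻¹·K⁻¹ = N·m·kg⁻¹·K⁻¹ = m²·s⁻²·K⁻¹  ← same
  B. [thermal diffusivity] = m²·s⁻¹
  C. [m³·s⁻¹] · [kg·m⁻¹·s⁻¹] = kg·m²·s⁻²
  D. m·s⁻²
  E. [kg·m²·s⁻²·mol⁻¹] / [K] = kg·m²·s⁻²·K⁻¹·mol⁻¹
Only A. matches m²·s⁻²·K⁻¹.

A.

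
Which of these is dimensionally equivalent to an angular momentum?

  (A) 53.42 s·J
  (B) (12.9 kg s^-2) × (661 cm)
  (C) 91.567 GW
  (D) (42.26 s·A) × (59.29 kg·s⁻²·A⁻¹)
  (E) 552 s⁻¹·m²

(A)

Reference: [angular momentum] = kg·m²·s⁻¹.
Each option:
  (A) J·s = N·m·s = kg·m²·s⁻¹  ← same
  (B) [kg·s⁻²] · [m] = kg·m·s⁻²
  (C) W = J·s⁻¹ = kg·m²·s⁻³
  (D) [s·A] · [kg·s⁻²·A⁻¹] = kg·s⁻¹
  (E) m²·s⁻¹
Only (A) matches kg·m²·s⁻¹.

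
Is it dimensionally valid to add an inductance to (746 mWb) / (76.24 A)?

Yes

Work out the base dimensions of each:
  an inductance:  [inductance] = kg·m²·s⁻²·A⁻²
  (746 mWb) / (76.24 A):  [kg·m²·s⁻²·A⁻¹] / [A] = kg·m²·s⁻²·A⁻²
Both are kg·m²·s⁻²·A⁻², so they have the same dimensions and can be added.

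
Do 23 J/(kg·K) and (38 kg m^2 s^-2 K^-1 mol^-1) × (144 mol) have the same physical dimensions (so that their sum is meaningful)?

No

In SI base units:
  23 J/(kg·K):  J·kg⁻¹·K⁻¹ = N·m·kg⁻¹·K⁻¹ = m²·s⁻²·K⁻¹
  (38 kg m^2 s^-2 K^-1 mol^-1) × (144 mol):  [kg·m²·s⁻²·K⁻¹·mol⁻¹] · [mol] = kg·m²·s⁻²·K⁻¹
m²·s⁻²·K⁻¹ ≠ kg·m²·s⁻²·K⁻¹, so they cannot be added.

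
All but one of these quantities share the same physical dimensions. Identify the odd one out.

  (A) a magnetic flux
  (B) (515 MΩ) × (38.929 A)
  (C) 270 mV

(A)

Dimensions:
  (A) [magnetic flux] = kg·m²·s⁻²·A⁻¹
  (B) [kg·m²·s⁻³·A⁻²] · [A] = kg·m²·s⁻³·A⁻¹
  (C) V = J·C⁻¹ = kg·m²·s⁻³·A⁻¹
All reduce to kg·m²·s⁻³·A⁻¹ except (A), which is kg·m²·s⁻²·A⁻¹.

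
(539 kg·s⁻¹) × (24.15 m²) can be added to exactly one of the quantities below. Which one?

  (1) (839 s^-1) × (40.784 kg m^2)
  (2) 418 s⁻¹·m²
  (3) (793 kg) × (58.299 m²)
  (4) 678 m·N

Reference: [kg·s⁻¹] · [m²] = kg·m²·s⁻¹.
Each option:
  (1) [s⁻¹] · [kg·m²] = kg·m²·s⁻¹  ← same
  (2) m²·s⁻¹
  (3) [kg] · [m²] = kg·m²
  (4) N·m = kg·m·s⁻²·m = kg·m²·s⁻²
Only (1) matches kg·m²·s⁻¹.

(1)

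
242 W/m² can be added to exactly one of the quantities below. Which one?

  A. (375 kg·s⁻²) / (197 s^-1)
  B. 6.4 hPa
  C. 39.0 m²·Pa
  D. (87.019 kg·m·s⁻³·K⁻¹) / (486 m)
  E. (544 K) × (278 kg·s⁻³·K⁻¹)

Reference: W·m⁻² = J·s⁻¹·m⁻² = kg·s⁻³.
Each option:
  A. [kg·s⁻²] / [s⁻¹] = kg·s⁻¹
  B. Pa = N·m⁻² = kg·m⁻¹·s⁻²
  C. Pa·m² = N·m⁻²·m² = kg·m·s⁻²
  D. [kg·m·s⁻³·K⁻¹] / [m] = kg·s⁻³·K⁻¹
  E. [K] · [kg·s⁻³·K⁻¹] = kg·s⁻³  ← same
Only E. matches kg·s⁻³.

E.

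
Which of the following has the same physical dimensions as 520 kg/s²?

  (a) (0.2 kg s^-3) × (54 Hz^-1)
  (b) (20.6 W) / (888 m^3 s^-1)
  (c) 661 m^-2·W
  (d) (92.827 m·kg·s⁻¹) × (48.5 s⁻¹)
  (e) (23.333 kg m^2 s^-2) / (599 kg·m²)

Reference: kg·s⁻².
Each option:
  (a) [kg·s⁻³] · [s] = kg·s⁻²  ← same
  (b) [kg·m²·s⁻³] / [m³·s⁻¹] = kg·m⁻¹·s⁻²
  (c) W·m⁻² = J·s⁻¹·m⁻² = kg·s⁻³
  (d) [kg·m·s⁻¹] · [s⁻¹] = kg·m·s⁻²
  (e) [kg·m²·s⁻²] / [kg·m²] = s⁻²
Only (a) matches kg·s⁻².

(a)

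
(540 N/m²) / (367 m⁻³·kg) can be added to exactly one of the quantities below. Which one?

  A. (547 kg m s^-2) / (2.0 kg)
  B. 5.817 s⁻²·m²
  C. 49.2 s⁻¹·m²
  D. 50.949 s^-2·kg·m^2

B.

Reference: [kg·m⁻¹·s⁻²] / [kg·m⁻³] = m²·s⁻².
Each option:
  A. [kg·m·s⁻²] / [kg] = m·s⁻²
  B. m²·s⁻²  ← same
  C. m²·s⁻¹
  D. kg·m²·s⁻²
Only B. matches m²·s⁻².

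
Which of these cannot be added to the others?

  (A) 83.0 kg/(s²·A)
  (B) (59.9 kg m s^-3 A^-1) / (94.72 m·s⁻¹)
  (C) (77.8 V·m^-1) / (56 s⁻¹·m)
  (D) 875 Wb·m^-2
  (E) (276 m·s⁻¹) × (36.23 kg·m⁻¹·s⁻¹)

(E)

Reduce each to base SI dimensions:
  (A) kg·s⁻²·A⁻¹
  (B) [kg·m·s⁻³·A⁻¹] / [m·s⁻¹] = kg·s⁻²·A⁻¹
  (C) [kg·m·s⁻³·A⁻¹] / [m·s⁻¹] = kg·s⁻²·A⁻¹
  (D) Wb·m⁻² = V·s·m⁻² = kg·s⁻²·A⁻¹
  (E) [m·s⁻¹] · [kg·m⁻¹·s⁻¹] = kg·s⁻²
All reduce to kg·s⁻²·A⁻¹ except (E), which is kg·s⁻².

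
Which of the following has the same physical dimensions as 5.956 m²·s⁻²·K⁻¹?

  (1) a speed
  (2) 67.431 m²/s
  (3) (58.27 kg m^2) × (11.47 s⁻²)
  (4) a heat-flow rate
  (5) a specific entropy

(5)

Reference: m²·s⁻²·K⁻¹.
Each option:
  (1) [speed] = m·s⁻¹
  (2) m²·s⁻¹
  (3) [kg·m²] · [s⁻²] = kg·m²·s⁻²
  (4) [heat-flow rate] = kg·m²·s⁻³
  (5) [specific entropy] = m²·s⁻²·K⁻¹  ← same
Only (5) matches m²·s⁻²·K⁻¹.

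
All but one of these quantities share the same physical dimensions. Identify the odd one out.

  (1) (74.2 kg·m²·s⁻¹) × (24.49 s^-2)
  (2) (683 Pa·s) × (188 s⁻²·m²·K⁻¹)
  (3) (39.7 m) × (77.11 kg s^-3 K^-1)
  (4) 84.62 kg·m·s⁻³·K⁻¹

(1)

Work out the base dimensions of each:
  (1) [kg·m²·s⁻¹] · [s⁻²] = kg·m²·s⁻³
  (2) [kg·m⁻¹·s⁻¹] · [m²·s⁻²·K⁻¹] = kg·m·s⁻³·K⁻¹
  (3) [m] · [kg·s⁻³·K⁻¹] = kg·m·s⁻³·K⁻¹
  (4) kg·m·s⁻³·K⁻¹
All reduce to kg·m·s⁻³·K⁻¹ except (1), which is kg·m²·s⁻³.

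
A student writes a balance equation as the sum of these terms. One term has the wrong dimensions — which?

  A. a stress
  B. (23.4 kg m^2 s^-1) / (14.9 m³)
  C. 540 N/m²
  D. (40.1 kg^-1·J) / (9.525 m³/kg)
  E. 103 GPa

B.

Expand each in SI base units:
  A. [stress] = kg·m⁻¹·s⁻²
  B. [kg·m²·s⁻¹] / [m³] = kg·m⁻¹·s⁻¹
  C. N·m⁻² = kg·m·s⁻²·m⁻² = kg·m⁻¹·s⁻²
  D. [m²·s⁻²] / [kg⁻¹·m³] = kg·m⁻¹·s⁻²
  E. Pa = N·m⁻² = kg·m⁻¹·s⁻²
All reduce to kg·m⁻¹·s⁻² except B., which is kg·m⁻¹·s⁻¹.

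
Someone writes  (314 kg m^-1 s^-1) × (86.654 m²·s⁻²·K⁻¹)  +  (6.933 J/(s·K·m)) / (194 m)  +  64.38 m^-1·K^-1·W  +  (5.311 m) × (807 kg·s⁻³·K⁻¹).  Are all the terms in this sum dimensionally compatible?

No

In SI base units:
  (314 kg m^-1 s^-1) × (86.654 m²·s⁻²·K⁻¹):  [kg·m⁻¹·s⁻¹] · [m²·s⁻²·K⁻¹] = kg·m·s⁻³·K⁻¹
  (6.933 J/(s·K·m)) / (194 m):  [kg·m·s⁻³·K⁻¹] / [m] = kg·s⁻³·K⁻¹
  64.38 m^-1·K^-1·W:  W·m⁻¹·K⁻¹ = J·s⁻¹·m⁻¹·K⁻¹ = kg·m·s⁻³·K⁻¹
  (5.311 m) × (807 kg·s⁻³·K⁻¹):  [m] · [kg·s⁻³·K⁻¹] = kg·m·s⁻³·K⁻¹
The terms do not share a single dimension (kg·m·s⁻³·K⁻¹ vs kg·s⁻³·K⁻¹).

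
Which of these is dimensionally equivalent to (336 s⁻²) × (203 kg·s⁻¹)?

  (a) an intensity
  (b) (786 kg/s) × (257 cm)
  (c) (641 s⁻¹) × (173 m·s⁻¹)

(a)

Reference: [s⁻²] · [kg·s⁻¹] = kg·s⁻³.
Each option:
  (a) [intensity] = kg·s⁻³  ← same
  (b) [kg·s⁻¹] · [m] = kg·m·s⁻¹
  (c) [s⁻¹] · [m·s⁻¹] = m·s⁻²
Only (a) matches kg·s⁻³.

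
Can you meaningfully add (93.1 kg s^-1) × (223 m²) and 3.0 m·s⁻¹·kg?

Dimensions:
  (93.1 kg s^-1) × (223 m²):  [kg·s⁻¹] · [m²] = kg·m²·s⁻¹
  3.0 m·s⁻¹·kg:  kg·m·s⁻¹
kg·m²·s⁻¹ ≠ kg·m·s⁻¹, so they cannot be added.

No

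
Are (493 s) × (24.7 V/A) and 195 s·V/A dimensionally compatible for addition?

Yes

Dimensions:
  (493 s) × (24.7 V/A):  [s] · [kg·m²·s⁻³·A⁻²] = kg·m²·s⁻²·A⁻²
  195 s·V/A:  V·s·A⁻¹ = J·C⁻¹·s·A⁻¹ = kg·m²·s⁻²·A⁻²
Both are kg·m²·s⁻²·A⁻², so they have the same dimensions and can be added.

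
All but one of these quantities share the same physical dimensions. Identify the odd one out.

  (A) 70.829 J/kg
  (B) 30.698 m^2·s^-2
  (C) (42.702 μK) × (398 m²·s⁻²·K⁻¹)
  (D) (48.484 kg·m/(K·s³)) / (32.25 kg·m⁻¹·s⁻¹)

(D)

Work out the base dimensions of each:
  (A) J·kg⁻¹ = N·m·kg⁻¹ = m²·s⁻²
  (B) m²·s⁻²
  (C) [K] · [m²·s⁻²·K⁻¹] = m²·s⁻²
  (D) [kg·m·s⁻³·K⁻¹] / [kg·m⁻¹·s⁻¹] = m²·s⁻²·K⁻¹
All reduce to m²·s⁻² except (D), which is m²·s⁻²·K⁻¹.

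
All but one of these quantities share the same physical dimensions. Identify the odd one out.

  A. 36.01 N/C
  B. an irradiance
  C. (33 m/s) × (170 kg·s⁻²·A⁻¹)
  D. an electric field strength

B.

In SI base units:
  A. N·C⁻¹ = kg·m·s⁻²·(s·A)⁻¹ = kg·m·s⁻³·A⁻¹
  B. [irradiance] = kg·s⁻³
  C. [m·s⁻¹] · [kg·s⁻²·A⁻¹] = kg·m·s⁻³·A⁻¹
  D. [electric field strength] = kg·m·s⁻³·A⁻¹
All reduce to kg·m·s⁻³·A⁻¹ except B., which is kg·s⁻³.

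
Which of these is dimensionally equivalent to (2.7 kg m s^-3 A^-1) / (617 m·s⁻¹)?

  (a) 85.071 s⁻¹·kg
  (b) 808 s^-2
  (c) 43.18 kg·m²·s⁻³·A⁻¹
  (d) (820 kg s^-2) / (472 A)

(d)

Reference: [kg·m·s⁻³·A⁻¹] / [m·s⁻¹] = kg·s⁻²·A⁻¹.
Each option:
  (a) kg·s⁻¹
  (b) s⁻²
  (c) kg·m²·s⁻³·A⁻¹
  (d) [kg·s⁻²] / [A] = kg·s⁻²·A⁻¹  ← same
Only (d) matches kg·s⁻²·A⁻¹.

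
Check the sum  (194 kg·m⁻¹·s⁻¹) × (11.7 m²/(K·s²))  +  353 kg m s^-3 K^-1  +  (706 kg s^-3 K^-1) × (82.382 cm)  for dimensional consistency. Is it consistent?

Work out the base dimensions of each:
  (194 kg·m⁻¹·s⁻¹) × (11.7 m²/(K·s²)):  [kg·m⁻¹·s⁻¹] · [m²·s⁻²·K⁻¹] = kg·m·s⁻³·K⁻¹
  353 kg m s^-3 K^-1:  kg·m·s⁻³·K⁻¹
  (706 kg s^-3 K^-1) × (82.382 cm):  [kg·s⁻³·K⁻¹] · [m] = kg·m·s⁻³·K⁻¹
Every term reduces to kg·m·s⁻³·K⁻¹.

Yes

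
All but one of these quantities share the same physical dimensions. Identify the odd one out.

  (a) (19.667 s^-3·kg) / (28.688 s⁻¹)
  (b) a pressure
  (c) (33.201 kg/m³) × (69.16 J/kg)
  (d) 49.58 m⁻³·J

Work out the base dimensions of each:
  (a) [kg·s⁻³] / [s⁻¹] = kg·s⁻²
  (b) [pressure] = kg·m⁻¹·s⁻²
  (c) [kg·m⁻³] · [m²·s⁻²] = kg·m⁻¹·s⁻²
  (d) J·m⁻³ = N·m·m⁻³ = kg·m⁻¹·s⁻²
All reduce to kg·m⁻¹·s⁻² except (a), which is kg·s⁻².

(a)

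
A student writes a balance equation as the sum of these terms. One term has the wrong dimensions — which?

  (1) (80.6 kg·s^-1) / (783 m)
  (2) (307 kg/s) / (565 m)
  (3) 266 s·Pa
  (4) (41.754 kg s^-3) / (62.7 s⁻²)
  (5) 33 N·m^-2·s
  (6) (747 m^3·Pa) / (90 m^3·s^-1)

Expand each in SI base units:
  (1) [kg·s⁻¹] / [m] = kg·m⁻¹·s⁻¹
  (2) [kg·s⁻¹] / [m] = kg·m⁻¹·s⁻¹
  (3) Pa·s = N·m⁻²·s = kg·m⁻¹·s⁻¹
  (4) [kg·s⁻³] / [s⁻²] = kg·s⁻¹
  (5) N·s·m⁻² = kg·m·s⁻²·s·m⁻² = kg·m⁻¹·s⁻¹
  (6) [kg·m²·s⁻²] / [m³·s⁻¹] = kg·m⁻¹·s⁻¹
All reduce to kg·m⁻¹·s⁻¹ except (4), which is kg·s⁻¹.

(4)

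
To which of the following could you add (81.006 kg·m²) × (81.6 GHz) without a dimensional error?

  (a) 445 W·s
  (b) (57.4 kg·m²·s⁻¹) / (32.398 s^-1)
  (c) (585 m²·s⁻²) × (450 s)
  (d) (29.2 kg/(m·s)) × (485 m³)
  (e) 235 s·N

Reference: [kg·m²] · [s⁻¹] = kg·m²·s⁻¹.
Each option:
  (a) W·s = J·s⁻¹·s = kg·m²·s⁻²
  (b) [kg·m²·s⁻¹] / [s⁻¹] = kg·m²
  (c) [m²·s⁻²] · [s] = m²·s⁻¹
  (d) [kg·m⁻¹·s⁻¹] · [m³] = kg·m²·s⁻¹  ← same
  (e) N·s = kg·m·s⁻²·s = kg·m·s⁻¹
Only (d) matches kg·m²·s⁻¹.

(d)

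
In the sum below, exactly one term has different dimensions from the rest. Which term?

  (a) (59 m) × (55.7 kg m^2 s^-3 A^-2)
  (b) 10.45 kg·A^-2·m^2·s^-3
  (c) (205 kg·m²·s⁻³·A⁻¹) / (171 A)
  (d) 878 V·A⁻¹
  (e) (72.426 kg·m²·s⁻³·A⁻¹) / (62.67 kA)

Dimensions:
  (a) [m] · [kg·m²·s⁻³·A⁻²] = kg·m³·s⁻³·A⁻²
  (b) kg·m²·s⁻³·A⁻²
  (c) [kg·m²·s⁻³·A⁻¹] / [A] = kg·m²·s⁻³·A⁻²
  (d) V·A⁻¹ = J·C⁻¹·A⁻¹ = kg·m²·s⁻³·A⁻²
  (e) [kg·m²·s⁻³·A⁻¹] / [A] = kg·m²·s⁻³·A⁻²
All reduce to kg·m²·s⁻³·A⁻² except (a), which is kg·m³·s⁻³·A⁻².

(a)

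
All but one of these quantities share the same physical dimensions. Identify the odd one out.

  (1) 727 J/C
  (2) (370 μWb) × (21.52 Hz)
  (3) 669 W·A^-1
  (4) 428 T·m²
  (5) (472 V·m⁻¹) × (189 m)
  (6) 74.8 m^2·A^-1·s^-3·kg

(4)

Expand each in SI base units:
  (1) J·C⁻¹ = N·m·(s·A)⁻¹ = kg·m²·s⁻³·A⁻¹
  (2) [kg·m²·s⁻²·A⁻¹] · [s⁻¹] = kg·m²·s⁻³·A⁻¹
  (3) W·A⁻¹ = J·s⁻¹·A⁻¹ = kg·m²·s⁻³·A⁻¹
  (4) T·m² = Wb·m⁻²·m² = kg·m²·s⁻²·A⁻¹
  (5) [kg·m·s⁻³·A⁻¹] · [m] = kg·m²·s⁻³·A⁻¹
  (6) kg·m²·s⁻³·A⁻¹
All reduce to kg·m²·s⁻³·A⁻¹ except (4), which is kg·m²·s⁻²·A⁻¹.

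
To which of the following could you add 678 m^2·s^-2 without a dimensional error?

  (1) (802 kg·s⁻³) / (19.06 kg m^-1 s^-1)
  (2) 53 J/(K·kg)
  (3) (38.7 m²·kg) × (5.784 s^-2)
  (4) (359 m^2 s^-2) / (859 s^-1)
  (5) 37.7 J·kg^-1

(5)

Reference: m²·s⁻².
Each option:
  (1) [kg·s⁻³] / [kg·m⁻¹·s⁻¹] = m·s⁻²
  (2) J·kg⁻¹·K⁻¹ = N·m·kg⁻¹·K⁻¹ = m²·s⁻²·K⁻¹
  (3) [kg·m²] · [s⁻²] = kg·m²·s⁻²
  (4) [m²·s⁻²] / [s⁻¹] = m²·s⁻¹
  (5) J·kg⁻¹ = N·m·kg⁻¹ = m²·s⁻²  ← same
Only (5) matches m²·s⁻².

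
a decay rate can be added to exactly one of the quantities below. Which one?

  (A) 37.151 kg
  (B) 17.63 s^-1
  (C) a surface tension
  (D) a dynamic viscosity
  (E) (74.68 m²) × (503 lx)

(B)

Reference: [decay rate] = s⁻¹.
Each option:
  (A) kg
  (B) s⁻¹  ← same
  (C) [surface tension] = kg·s⁻²
  (D) [dynamic viscosity] = kg·m⁻¹·s⁻¹
  (E) [m²] · [m⁻²·cd] = cd
Only (B) matches s⁻¹.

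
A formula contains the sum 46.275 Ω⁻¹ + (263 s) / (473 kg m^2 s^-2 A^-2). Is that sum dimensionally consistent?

Reduce each to base SI dimensions:
  46.275 Ω⁻¹:  Ω⁻¹ = (V·A⁻¹)⁻¹ = kg⁻¹·m⁻²·s³·A²
  (263 s) / (473 kg m^2 s^-2 A^-2):  [s] / [kg·m²·s⁻²·A⁻²] = kg⁻¹·m⁻²·s³·A²
Both are kg⁻¹·m⁻²·s³·A², so they have the same dimensions and can be added.

Yes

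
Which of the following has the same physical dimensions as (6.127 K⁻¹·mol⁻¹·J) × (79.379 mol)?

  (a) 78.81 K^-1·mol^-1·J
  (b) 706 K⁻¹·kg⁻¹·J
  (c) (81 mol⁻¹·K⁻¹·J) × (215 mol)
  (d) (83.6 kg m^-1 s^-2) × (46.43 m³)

(c)

Reference: [kg·m²·s⁻²·K⁻¹·mol⁻¹] · [mol] = kg·m²·s⁻²·K⁻¹.
Each option:
  (a) J·mol⁻¹·K⁻¹ = N·m·mol⁻¹·K⁻¹ = kg·m²·s⁻²·K⁻¹·mol⁻¹
  (b) J·kg⁻¹·K⁻¹ = N·m·kg⁻¹·K⁻¹ = m²·s⁻²·K⁻¹
  (c) [kg·m²·s⁻²·K⁻¹·mol⁻¹] · [mol] = kg·m²·s⁻²·K⁻¹  ← same
  (d) [kg·m⁻¹·s⁻²] · [m³] = kg·m²·s⁻²
Only (c) matches kg·m²·s⁻²·K⁻¹.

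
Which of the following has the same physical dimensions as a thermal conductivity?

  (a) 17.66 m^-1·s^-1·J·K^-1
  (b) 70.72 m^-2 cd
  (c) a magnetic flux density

Reference: [thermal conductivity] = kg·m·s⁻³·K⁻¹.
Each option:
  (a) J·s⁻¹·m⁻¹·K⁻¹ = N·m·s⁻¹·m⁻¹·K⁻¹ = kg·m·s⁻³·K⁻¹  ← same
  (b) m⁻²·cd
  (c) [magnetic flux density] = kg·s⁻²·A⁻¹
Only (a) matches kg·m·s⁻³·K⁻¹.

(a)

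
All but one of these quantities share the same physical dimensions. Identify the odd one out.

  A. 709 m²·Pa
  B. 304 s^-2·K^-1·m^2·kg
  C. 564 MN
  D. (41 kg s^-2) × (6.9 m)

Reduce each to base SI dimensions:
  A. Pa·m² = N·m⁻²·m² = kg·m·s⁻²
  B. kg·m²·s⁻²·K⁻¹
  C. N = kg·m·s⁻²
  D. [kg·s⁻²] · [m] = kg·m·s⁻²
All reduce to kg·m·s⁻² except B., which is kg·m²·s⁻²·K⁻¹.

B.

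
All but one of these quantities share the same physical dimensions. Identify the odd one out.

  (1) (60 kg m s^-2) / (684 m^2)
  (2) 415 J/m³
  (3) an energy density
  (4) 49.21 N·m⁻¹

(4)

Dimensions:
  (1) [kg·m·s⁻²] / [m²] = kg·m⁻¹·s⁻²
  (2) J·m⁻³ = N·m·m⁻³ = kg·m⁻¹·s⁻²
  (3) [energy density] = kg·m⁻¹·s⁻²
  (4) N·m⁻¹ = kg·m·s⁻²·m⁻¹ = kg·s⁻²
All reduce to kg·m⁻¹·s⁻² except (4), which is kg·s⁻².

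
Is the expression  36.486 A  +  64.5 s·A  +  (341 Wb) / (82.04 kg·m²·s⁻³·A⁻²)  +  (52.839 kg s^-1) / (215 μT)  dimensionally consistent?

No

Reduce each to base SI dimensions:
  36.486 A:  A
  64.5 s·A:  A·s = s·A
  (341 Wb) / (82.04 kg·m²·s⁻³·A⁻²):  [kg·m²·s⁻²·A⁻¹] / [kg·m²·s⁻³·A⁻²] = s·A
  (52.839 kg s^-1) / (215 μT):  [kg·s⁻¹] / [kg·s⁻²·A⁻¹] = s·A
The terms do not share a single dimension (A vs s·A).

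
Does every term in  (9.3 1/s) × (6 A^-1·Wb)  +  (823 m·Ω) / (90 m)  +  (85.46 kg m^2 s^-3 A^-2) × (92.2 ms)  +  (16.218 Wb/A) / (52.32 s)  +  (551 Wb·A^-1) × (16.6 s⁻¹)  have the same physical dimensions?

Dimensions:
  (9.3 1/s) × (6 A^-1·Wb):  [s⁻¹] · [kg·m²·s⁻²·A⁻²] = kg·m²·s⁻³·A⁻²
  (823 m·Ω) / (90 m):  [kg·m³·s⁻³·A⁻²] / [m] = kg·m²·s⁻³·A⁻²
  (85.46 kg m^2 s^-3 A^-2) × (92.2 ms):  [kg·m²·s⁻³·A⁻²] · [s] = kg·m²·s⁻²·A⁻²
  (16.218 Wb/A) / (52.32 s):  [kg·m²·s⁻²·A⁻²] / [s] = kg·m²·s⁻³·A⁻²
  (551 Wb·A^-1) × (16.6 s⁻¹):  [kg·m²·s⁻²·A⁻²] · [s⁻¹] = kg·m²·s⁻³·A⁻²
The terms do not share a single dimension (kg·m²·s⁻²·A⁻² vs kg·m²·s⁻³·A⁻²).

No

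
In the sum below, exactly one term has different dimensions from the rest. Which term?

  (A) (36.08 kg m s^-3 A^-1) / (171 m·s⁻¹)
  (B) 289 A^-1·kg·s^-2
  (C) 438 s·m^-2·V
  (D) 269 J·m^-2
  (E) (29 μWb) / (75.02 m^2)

(D)

In SI base units:
  (A) [kg·m·s⁻³·A⁻¹] / [m·s⁻¹] = kg·s⁻²·A⁻¹
  (B) kg·s⁻²·A⁻¹
  (C) V·s·m⁻² = J·C⁻¹·s·m⁻² = kg·s⁻²·A⁻¹
  (D) J·m⁻² = N·m·m⁻² = kg·s⁻²
  (E) [kg·m²·s⁻²·A⁻¹] / [m²] = kg·s⁻²·A⁻¹
All reduce to kg·s⁻²·A⁻¹ except (D), which is kg·s⁻².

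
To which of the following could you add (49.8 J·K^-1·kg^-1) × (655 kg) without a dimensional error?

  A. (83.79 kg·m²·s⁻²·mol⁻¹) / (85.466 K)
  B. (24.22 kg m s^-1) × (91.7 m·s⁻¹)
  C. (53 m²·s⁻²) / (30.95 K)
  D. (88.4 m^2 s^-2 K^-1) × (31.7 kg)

D.

Reference: [m²·s⁻²·K⁻¹] · [kg] = kg·m²·s⁻²·K⁻¹.
Each option:
  A. [kg·m²·s⁻²·mol⁻¹] / [K] = kg·m²·s⁻²·K⁻¹·mol⁻¹
  B. [kg·m·s⁻¹] · [m·s⁻¹] = kg·m²·s⁻²
  C. [m²·s⁻²] / [K] = m²·s⁻²·K⁻¹
  D. [m²·s⁻²·K⁻¹] · [kg] = kg·m²·s⁻²·K⁻¹  ← same
Only D. matches kg·m²·s⁻²·K⁻¹.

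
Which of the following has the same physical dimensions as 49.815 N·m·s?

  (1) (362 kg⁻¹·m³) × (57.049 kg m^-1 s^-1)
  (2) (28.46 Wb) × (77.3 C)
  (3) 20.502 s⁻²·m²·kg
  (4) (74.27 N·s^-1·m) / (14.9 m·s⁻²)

Reference: N·m·s = kg·m·s⁻²·m·s = kg·m²·s⁻¹.
Each option:
  (1) [kg⁻¹·m³] · [kg·m⁻¹·s⁻¹] = m²·s⁻¹
  (2) [kg·m²·s⁻²·A⁻¹] · [s·A] = kg·m²·s⁻¹  ← same
  (3) kg·m²·s⁻²
  (4) [kg·m²·s⁻³] / [m·s⁻²] = kg·m·s⁻¹
Only (2) matches kg·m²·s⁻¹.

(2)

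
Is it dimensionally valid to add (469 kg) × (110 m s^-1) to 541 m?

Reduce each to base SI dimensions:
  (469 kg) × (110 m s^-1):  [kg] · [m·s⁻¹] = kg·m·s⁻¹
  541 m:  m
kg·m·s⁻¹ ≠ m, so they cannot be added.

No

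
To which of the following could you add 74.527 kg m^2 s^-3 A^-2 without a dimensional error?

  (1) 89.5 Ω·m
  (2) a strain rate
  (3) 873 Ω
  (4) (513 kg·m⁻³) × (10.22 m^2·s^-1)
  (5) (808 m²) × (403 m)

(3)

Reference: kg·m²·s⁻³·A⁻².
Each option:
  (1) Ω·m = V·A⁻¹·m = kg·m³·s⁻³·A⁻²
  (2) [strain rate] = s⁻¹
  (3) Ω = V·A⁻¹ = kg·m²·s⁻³·A⁻²  ← same
  (4) [kg·m⁻³] · [m²·s⁻¹] = kg·m⁻¹·s⁻¹
  (5) [m²] · [m] = m³
Only (3) matches kg·m²·s⁻³·A⁻².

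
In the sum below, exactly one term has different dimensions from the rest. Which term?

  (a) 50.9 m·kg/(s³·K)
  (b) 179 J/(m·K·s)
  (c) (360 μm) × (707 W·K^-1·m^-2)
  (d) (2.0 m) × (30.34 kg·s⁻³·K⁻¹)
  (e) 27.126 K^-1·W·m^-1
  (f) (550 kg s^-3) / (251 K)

Reduce each to base SI dimensions:
  (a) kg·m·s⁻³·K⁻¹
  (b) J·s⁻¹·m⁻¹·K⁻¹ = N·m·s⁻¹·m⁻¹·K⁻¹ = kg·m·s⁻³·K⁻¹
  (c) [m] · [kg·s⁻³·K⁻¹] = kg·m·s⁻³·K⁻¹
  (d) [m] · [kg·s⁻³·K⁻¹] = kg·m·s⁻³·K⁻¹
  (e) W·m⁻¹·K⁻¹ = J·s⁻¹·m⁻¹·K⁻¹ = kg·m·s⁻³·K⁻¹
  (f) [kg·s⁻³] / [K] = kg·s⁻³·K⁻¹
All reduce to kg·m·s⁻³·K⁻¹ except (f), which is kg·s⁻³·K⁻¹.

(f)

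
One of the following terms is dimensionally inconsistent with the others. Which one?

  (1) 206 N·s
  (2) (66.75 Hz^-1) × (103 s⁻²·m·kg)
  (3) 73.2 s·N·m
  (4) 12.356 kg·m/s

(3)

Reduce each to base SI dimensions:
  (1) N·s = kg·m·s⁻²·s = kg·m·s⁻¹
  (2) [s] · [kg·m·s⁻²] = kg·m·s⁻¹
  (3) N·m·s = kg·m·s⁻²·m·s = kg·m²·s⁻¹
  (4) kg·m·s⁻¹
All reduce to kg·m·s⁻¹ except (3), which is kg·m²·s⁻¹.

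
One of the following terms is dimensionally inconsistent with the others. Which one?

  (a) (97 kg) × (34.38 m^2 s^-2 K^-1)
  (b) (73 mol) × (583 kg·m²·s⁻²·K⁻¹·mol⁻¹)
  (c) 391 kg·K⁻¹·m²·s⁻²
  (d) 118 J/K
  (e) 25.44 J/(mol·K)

(e)

In SI base units:
  (a) [kg] · [m²·s⁻²·K⁻¹] = kg·m²·s⁻²·K⁻¹
  (b) [mol] · [kg·m²·s⁻²·K⁻¹·mol⁻¹] = kg·m²·s⁻²·K⁻¹
  (c) kg·m²·s⁻²·K⁻¹
  (d) J·K⁻¹ = N·m·K⁻¹ = kg·m²·s⁻²·K⁻¹
  (e) J·mol⁻¹·K⁻¹ = N·m·mol⁻¹·K⁻¹ = kg·m²·s⁻²·K⁻¹·mol⁻¹
All reduce to kg·m²·s⁻²·K⁻¹ except (e), which is kg·m²·s⁻²·K⁻¹·mol⁻¹.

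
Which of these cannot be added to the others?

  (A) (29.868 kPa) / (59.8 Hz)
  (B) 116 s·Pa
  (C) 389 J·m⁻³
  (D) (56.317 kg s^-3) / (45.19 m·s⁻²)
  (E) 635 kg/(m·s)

(C)

Work out the base dimensions of each:
  (A) [kg·m⁻¹·s⁻²] / [s⁻¹] = kg·m⁻¹·s⁻¹
  (B) Pa·s = N·m⁻²·s = kg·m⁻¹·s⁻¹
  (C) J·m⁻³ = N·m·m⁻³ = kg·m⁻¹·s⁻²
  (D) [kg·s⁻³] / [m·s⁻²] = kg·m⁻¹·s⁻¹
  (E) kg·m⁻¹·s⁻¹
All reduce to kg·m⁻¹·s⁻¹ except (C), which is kg·m⁻¹·s⁻².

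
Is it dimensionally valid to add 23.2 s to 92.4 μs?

Yes

In SI base units:
  23.2 s:  s
  92.4 μs:  s
Both are s, so they have the same dimensions and can be added.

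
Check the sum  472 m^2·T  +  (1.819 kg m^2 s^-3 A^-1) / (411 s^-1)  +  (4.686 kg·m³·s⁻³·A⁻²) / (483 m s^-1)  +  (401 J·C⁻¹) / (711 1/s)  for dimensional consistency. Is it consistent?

Expand each in SI base units:
  472 m^2·T:  T·m² = Wb·m⁻²·m² = kg·m²·s⁻²·A⁻¹
  (1.819 kg m^2 s^-3 A^-1) / (411 s^-1):  [kg·m²·s⁻³·A⁻¹] / [s⁻¹] = kg·m²·s⁻²·A⁻¹
  (4.686 kg·m³·s⁻³·A⁻²) / (483 m s^-1):  [kg·m³·s⁻³·A⁻²] / [m·s⁻¹] = kg·m²·s⁻²·A⁻²
  (401 J·C⁻¹) / (711 1/s):  [kg·m²·s⁻³·A⁻¹] / [s⁻¹] = kg·m²·s⁻²·A⁻¹
The terms do not share a single dimension (kg·m²·s⁻²·A⁻² vs kg·m²·s⁻²·A⁻¹).

No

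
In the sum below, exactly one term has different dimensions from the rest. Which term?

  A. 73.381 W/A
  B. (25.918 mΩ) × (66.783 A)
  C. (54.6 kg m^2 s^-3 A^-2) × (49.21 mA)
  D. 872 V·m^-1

D.

Expand each in SI base units:
  A. W·A⁻¹ = J·s⁻¹·A⁻¹ = kg·m²·s⁻³·A⁻¹
  B. [kg·m²·s⁻³·A⁻²] · [A] = kg·m²·s⁻³·A⁻¹
  C. [kg·m²·s⁻³·A⁻²] · [A] = kg·m²·s⁻³·A⁻¹
  D. V·m⁻¹ = J·C⁻¹·m⁻¹ = kg·m·s⁻³·A⁻¹
All reduce to kg·m²·s⁻³·A⁻¹ except D., which is kg·m·s⁻³·A⁻¹.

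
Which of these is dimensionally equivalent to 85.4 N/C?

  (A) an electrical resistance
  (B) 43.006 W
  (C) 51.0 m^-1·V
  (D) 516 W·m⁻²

Reference: N·C⁻¹ = kg·m·s⁻²·(s·A)⁻¹ = kg·m·s⁻³·A⁻¹.
Each option:
  (A) [electrical resistance] = kg·m²·s⁻³·A⁻²
  (B) W = J·s⁻¹ = kg·m²·s⁻³
  (C) V·m⁻¹ = J·C⁻¹·m⁻¹ = kg·m·s⁻³·A⁻¹  ← same
  (D) W·m⁻² = J·s⁻¹·m⁻² = kg·s⁻³
Only (C) matches kg·m·s⁻³·A⁻¹.

(C)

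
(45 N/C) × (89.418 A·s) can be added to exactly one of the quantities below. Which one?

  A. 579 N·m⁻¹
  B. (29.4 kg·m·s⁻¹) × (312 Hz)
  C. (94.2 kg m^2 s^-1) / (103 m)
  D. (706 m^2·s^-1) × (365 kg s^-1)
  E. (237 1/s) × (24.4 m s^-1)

B.

Reference: [kg·m·s⁻³·A⁻¹] · [s·A] = kg·m·s⁻².
Each option:
  A. N·m⁻¹ = kg·m·s⁻²·m⁻¹ = kg·s⁻²
  B. [kg·m·s⁻¹] · [s⁻¹] = kg·m·s⁻²  ← same
  C. [kg·m²·s⁻¹] / [m] = kg·m·s⁻¹
  D. [m²·s⁻¹] · [kg·s⁻¹] = kg·m²·s⁻²
  E. [s⁻¹] · [m·s⁻¹] = m·s⁻²
Only B. matches kg·m·s⁻².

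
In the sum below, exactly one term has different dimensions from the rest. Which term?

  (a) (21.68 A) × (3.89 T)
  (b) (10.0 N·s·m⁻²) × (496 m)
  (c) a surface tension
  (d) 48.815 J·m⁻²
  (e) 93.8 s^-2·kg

Expand each in SI base units:
  (a) [A] · [kg·s⁻²·A⁻¹] = kg·s⁻²
  (b) [kg·m⁻¹·s⁻¹] · [m] = kg·s⁻¹
  (c) [surface tension] = kg·s⁻²
  (d) J·m⁻² = N·m·m⁻² = kg·s⁻²
  (e) kg·s⁻²
All reduce to kg·s⁻² except (b), which is kg·s⁻¹.

(b)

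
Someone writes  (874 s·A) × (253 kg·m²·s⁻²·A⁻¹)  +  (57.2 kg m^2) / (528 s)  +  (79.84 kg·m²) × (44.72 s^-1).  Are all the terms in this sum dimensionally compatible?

Yes

Work out the base dimensions of each:
  (874 s·A) × (253 kg·m²·s⁻²·A⁻¹):  [s·A] · [kg·m²·s⁻²·A⁻¹] = kg·m²·s⁻¹
  (57.2 kg m^2) / (528 s):  [kg·m²] / [s] = kg·m²·s⁻¹
  (79.84 kg·m²) × (44.72 s^-1):  [kg·m²] · [s⁻¹] = kg·m²·s⁻¹
Every term reduces to kg·m²·s⁻¹.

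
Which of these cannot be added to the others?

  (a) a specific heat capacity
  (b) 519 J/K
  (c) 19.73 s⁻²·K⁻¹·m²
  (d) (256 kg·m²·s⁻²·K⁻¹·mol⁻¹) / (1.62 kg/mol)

Work out the base dimensions of each:
  (a) [specific heat capacity] = m²·s⁻²·K⁻¹
  (b) J·K⁻¹ = N·m·K⁻¹ = kg·m²·s⁻²·K⁻¹
  (c) m²·s⁻²·K⁻¹
  (d) [kg·m²·s⁻²·K⁻¹·mol⁻¹] / [kg·mol⁻¹] = m²·s⁻²·K⁻¹
All reduce to m²·s⁻²·K⁻¹ except (b), which is kg·m²·s⁻²·K⁻¹.

(b)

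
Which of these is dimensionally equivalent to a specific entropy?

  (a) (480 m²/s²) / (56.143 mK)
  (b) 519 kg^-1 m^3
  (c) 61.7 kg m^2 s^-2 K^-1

Reference: [specific entropy] = m²·s⁻²·K⁻¹.
Each option:
  (a) [m²·s⁻²] / [K] = m²·s⁻²·K⁻¹  ← same
  (b) kg⁻¹·m³
  (c) kg·m²·s⁻²·K⁻¹
Only (a) matches m²·s⁻²·K⁻¹.

(a)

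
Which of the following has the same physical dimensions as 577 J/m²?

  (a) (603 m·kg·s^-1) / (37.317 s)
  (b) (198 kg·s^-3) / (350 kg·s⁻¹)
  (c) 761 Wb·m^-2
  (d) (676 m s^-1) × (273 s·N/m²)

Reference: J·m⁻² = N·m·m⁻² = kg·s⁻².
Each option:
  (a) [kg·m·s⁻¹] / [s] = kg·m·s⁻²
  (b) [kg·s⁻³] / [kg·s⁻¹] = s⁻²
  (c) Wb·m⁻² = V·s·m⁻² = kg·s⁻²·A⁻¹
  (d) [m·s⁻¹] · [kg·m⁻¹·s⁻¹] = kg·s⁻²  ← same
Only (d) matches kg·s⁻².

(d)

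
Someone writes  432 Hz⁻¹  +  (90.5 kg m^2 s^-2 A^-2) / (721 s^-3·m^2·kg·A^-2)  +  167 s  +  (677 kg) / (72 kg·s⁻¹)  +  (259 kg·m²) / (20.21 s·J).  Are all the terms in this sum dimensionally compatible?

Dimensions:
  432 Hz⁻¹:  Hz⁻¹ = (s⁻¹)⁻¹ = s
  (90.5 kg m^2 s^-2 A^-2) / (721 s^-3·m^2·kg·A^-2):  [kg·m²·s⁻²·A⁻²] / [kg·m²·s⁻³·A⁻²] = s
  167 s:  s
  (677 kg) / (72 kg·s⁻¹):  [kg] / [kg·s⁻¹] = s
  (259 kg·m²) / (20.21 s·J):  [kg·m²] / [kg·m²·s⁻¹] = s
Every term reduces to s.

Yes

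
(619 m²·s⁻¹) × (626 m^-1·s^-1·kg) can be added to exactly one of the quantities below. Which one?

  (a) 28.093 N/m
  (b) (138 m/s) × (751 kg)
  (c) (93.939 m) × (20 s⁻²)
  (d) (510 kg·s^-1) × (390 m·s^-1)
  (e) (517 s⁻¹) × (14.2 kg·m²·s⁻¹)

(d)

Reference: [m²·s⁻¹] · [kg·m⁻¹·s⁻¹] = kg·m·s⁻².
Each option:
  (a) N·m⁻¹ = kg·m·s⁻²·m⁻¹ = kg·s⁻²
  (b) [m·s⁻¹] · [kg] = kg·m·s⁻¹
  (c) [m] · [s⁻²] = m·s⁻²
  (d) [kg·s⁻¹] · [m·s⁻¹] = kg·m·s⁻²  ← same
  (e) [s⁻¹] · [kg·m²·s⁻¹] = kg·m²·s⁻²
Only (d) matches kg·m·s⁻².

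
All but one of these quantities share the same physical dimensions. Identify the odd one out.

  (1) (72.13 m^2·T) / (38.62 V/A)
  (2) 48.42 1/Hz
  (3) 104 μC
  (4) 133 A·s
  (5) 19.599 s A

Reduce each to base SI dimensions:
  (1) [kg·m²·s⁻²·A⁻¹] / [kg·m²·s⁻³·A⁻²] = s·A
  (2) Hz⁻¹ = (s⁻¹)⁻¹ = s
  (3) C = s·A
  (4) A·s = s·A
  (5) s·A
All reduce to s·A except (2), which is s.

(2)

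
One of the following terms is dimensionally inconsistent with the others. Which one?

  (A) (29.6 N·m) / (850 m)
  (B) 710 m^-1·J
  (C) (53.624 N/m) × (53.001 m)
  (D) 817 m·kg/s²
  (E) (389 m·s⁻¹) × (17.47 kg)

(E)

In SI base units:
  (A) [kg·m²·s⁻²] / [m] = kg·m·s⁻²
  (B) J·m⁻¹ = N·m·m⁻¹ = kg·m·s⁻²
  (C) [kg·s⁻²] · [m] = kg·m·s⁻²
  (D) kg·m·s⁻²
  (E) [m·s⁻¹] · [kg] = kg·m·s⁻¹
All reduce to kg·m·s⁻² except (E), which is kg·m·s⁻¹.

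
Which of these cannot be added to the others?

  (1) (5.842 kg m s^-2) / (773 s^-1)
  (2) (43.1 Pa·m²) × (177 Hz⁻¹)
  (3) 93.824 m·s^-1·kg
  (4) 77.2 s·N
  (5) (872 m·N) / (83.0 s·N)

(5)

Expand each in SI base units:
  (1) [kg·m·s⁻²] / [s⁻¹] = kg·m·s⁻¹
  (2) [kg·m·s⁻²] · [s] = kg·m·s⁻¹
  (3) kg·m·s⁻¹
  (4) N·s = kg·m·s⁻²·s = kg·m·s⁻¹
  (5) [kg·m²·s⁻²] / [kg·m·s⁻¹] = m·s⁻¹
All reduce to kg·m·s⁻¹ except (5), which is m·s⁻¹.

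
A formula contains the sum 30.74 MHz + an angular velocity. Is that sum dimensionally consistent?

Yes

Reduce each to base SI dimensions:
  30.74 MHz:  Hz = s⁻¹
  an angular velocity:  [angular velocity] = s⁻¹
Both are s⁻¹, so they have the same dimensions and can be added.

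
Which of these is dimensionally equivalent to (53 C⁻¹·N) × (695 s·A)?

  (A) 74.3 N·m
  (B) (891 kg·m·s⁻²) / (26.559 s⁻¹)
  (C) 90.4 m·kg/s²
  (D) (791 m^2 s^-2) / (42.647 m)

(C)

Reference: [kg·m·s⁻³·A⁻¹] · [s·A] = kg·m·s⁻².
Each option:
  (A) N·m = kg·m·s⁻²·m = kg·m²·s⁻²
  (B) [kg·m·s⁻²] / [s⁻¹] = kg·m·s⁻¹
  (C) kg·m·s⁻²  ← same
  (D) [m²·s⁻²] / [m] = m·s⁻²
Only (C) matches kg·m·s⁻².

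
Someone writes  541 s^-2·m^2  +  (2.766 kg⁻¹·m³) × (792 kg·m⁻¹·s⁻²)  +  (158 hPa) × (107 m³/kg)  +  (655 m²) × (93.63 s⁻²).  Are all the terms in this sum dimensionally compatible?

Dimensions:
  541 s^-2·m^2:  m²·s⁻²
  (2.766 kg⁻¹·m³) × (792 kg·m⁻¹·s⁻²):  [kg⁻¹·m³] · [kg·m⁻¹·s⁻²] = m²·s⁻²
  (158 hPa) × (107 m³/kg):  [kg·m⁻¹·s⁻²] · [kg⁻¹·m³] = m²·s⁻²
  (655 m²) × (93.63 s⁻²):  [m²] · [s⁻²] = m²·s⁻²
Every term reduces to m²·s⁻².

Yes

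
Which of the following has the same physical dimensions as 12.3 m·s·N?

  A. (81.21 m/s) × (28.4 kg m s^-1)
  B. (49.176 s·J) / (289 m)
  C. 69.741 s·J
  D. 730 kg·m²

Reference: N·m·s = kg·m·s⁻²·m·s = kg·m²·s⁻¹.
Each option:
  A. [m·s⁻¹] · [kg·m·s⁻¹] = kg·m²·s⁻²
  B. [kg·m²·s⁻¹] / [m] = kg·m·s⁻¹
  C. J·s = N·m·s = kg·m²·s⁻¹  ← same
  D. kg·m²
Only C. matches kg·m²·s⁻¹.

C.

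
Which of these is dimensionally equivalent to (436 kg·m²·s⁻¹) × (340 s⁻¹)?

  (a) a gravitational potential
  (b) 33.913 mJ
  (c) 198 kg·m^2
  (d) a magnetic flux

(b)

Reference: [kg·m²·s⁻¹] · [s⁻¹] = kg·m²·s⁻².
Each option:
  (a) [gravitational potential] = m²·s⁻²
  (b) J = N·m = kg·m²·s⁻²  ← same
  (c) kg·m²
  (d) [magnetic flux] = kg·m²·s⁻²·A⁻¹
Only (b) matches kg·m²·s⁻².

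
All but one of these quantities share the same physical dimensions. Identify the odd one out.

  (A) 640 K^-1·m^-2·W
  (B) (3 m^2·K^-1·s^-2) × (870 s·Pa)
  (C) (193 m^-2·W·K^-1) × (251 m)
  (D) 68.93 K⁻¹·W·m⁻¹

(A)

Expand each in SI base units:
  (A) W·m⁻²·K⁻¹ = J·s⁻¹·m⁻²·K⁻¹ = kg·s⁻³·K⁻¹
  (B) [m²·s⁻²·K⁻¹] · [kg·m⁻¹·s⁻¹] = kg·m·s⁻³·K⁻¹
  (C) [kg·s⁻³·K⁻¹] · [m] = kg·m·s⁻³·K⁻¹
  (D) W·m⁻¹·K⁻¹ = J·s⁻¹·m⁻¹·K⁻¹ = kg·m·s⁻³·K⁻¹
All reduce to kg·m·s⁻³·K⁻¹ except (A), which is kg·s⁻³·K⁻¹.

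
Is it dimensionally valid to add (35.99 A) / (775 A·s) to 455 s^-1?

In SI base units:
  (35.99 A) / (775 A·s):  [A] / [s·A] = s⁻¹
  455 s^-1:  s⁻¹
Both are s⁻¹, so they have the same dimensions and can be added.

Yes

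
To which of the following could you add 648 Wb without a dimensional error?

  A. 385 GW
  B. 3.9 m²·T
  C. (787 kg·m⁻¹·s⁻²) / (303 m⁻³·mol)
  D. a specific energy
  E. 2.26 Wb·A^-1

B.

Reference: Wb = V·s = kg·m²·s⁻²·A⁻¹.
Each option:
  A. W = J·s⁻¹ = kg·m²·s⁻³
  B. T·m² = Wb·m⁻²·m² = kg·m²·s⁻²·A⁻¹  ← same
  C. [kg·m⁻¹·s⁻²] / [m⁻³·mol] = kg·m²·s⁻²·mol⁻¹
  D. [specific energy] = m²·s⁻²
  E. Wb·A⁻¹ = V·s·A⁻¹ = kg·m²·s⁻²·A⁻²
Only B. matches kg·m²·s⁻²·A⁻¹.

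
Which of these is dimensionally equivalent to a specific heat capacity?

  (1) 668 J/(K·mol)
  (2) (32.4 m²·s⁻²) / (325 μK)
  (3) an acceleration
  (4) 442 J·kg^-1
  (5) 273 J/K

(2)

Reference: [specific heat capacity] = m²·s⁻²·K⁻¹.
Each option:
  (1) J·mol⁻¹·K⁻¹ = N·m·mol⁻¹·K⁻¹ = kg·m²·s⁻²·K⁻¹·mol⁻¹
  (2) [m²·s⁻²] / [K] = m²·s⁻²·K⁻¹  ← same
  (3) [acceleration] = m·s⁻²
  (4) J·kg⁻¹ = N·m·kg⁻¹ = m²·s⁻²
  (5) J·K⁻¹ = N·m·K⁻¹ = kg·m²·s⁻²·K⁻¹
Only (2) matches m²·s⁻²·K⁻¹.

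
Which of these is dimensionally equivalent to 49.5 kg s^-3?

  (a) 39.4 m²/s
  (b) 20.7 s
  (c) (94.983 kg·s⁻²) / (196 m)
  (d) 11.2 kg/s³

Reference: kg·s⁻³.
Each option:
  (a) m²·s⁻¹
  (b) s
  (c) [kg·s⁻²] / [m] = kg·m⁻¹·s⁻²
  (d) kg·s⁻³  ← same
Only (d) matches kg·s⁻³.

(d)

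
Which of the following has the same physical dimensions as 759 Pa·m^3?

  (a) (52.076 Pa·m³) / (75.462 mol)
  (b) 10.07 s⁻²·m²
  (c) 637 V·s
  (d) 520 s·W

Reference: Pa·m³ = N·m⁻²·m³ = kg·m²·s⁻².
Each option:
  (a) [kg·m²·s⁻²] / [mol] = kg·m²·s⁻²·mol⁻¹
  (b) m²·s⁻²
  (c) V·s = J·C⁻¹·s = kg·m²·s⁻²·A⁻¹
  (d) W·s = J·s⁻¹·s = kg·m²·s⁻²  ← same
Only (d) matches kg·m²·s⁻².

(d)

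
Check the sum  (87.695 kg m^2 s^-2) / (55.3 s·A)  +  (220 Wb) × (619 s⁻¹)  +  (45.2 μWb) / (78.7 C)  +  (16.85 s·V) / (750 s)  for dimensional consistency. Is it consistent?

No

Work out the base dimensions of each:
  (87.695 kg m^2 s^-2) / (55.3 s·A):  [kg·m²·s⁻²] / [s·A] = kg·m²·s⁻³·A⁻¹
  (220 Wb) × (619 s⁻¹):  [kg·m²·s⁻²·A⁻¹] · [s⁻¹] = kg·m²·s⁻³·A⁻¹
  (45.2 μWb) / (78.7 C):  [kg·m²·s⁻²·A⁻¹] / [s·A] = kg·m²·s⁻³·A⁻²
  (16.85 s·V) / (750 s):  [kg·m²·s⁻²·A⁻¹] / [s] = kg·m²·s⁻³·A⁻¹
The terms do not share a single dimension (kg·m²·s⁻³·A⁻² vs kg·m²·s⁻³·A⁻¹).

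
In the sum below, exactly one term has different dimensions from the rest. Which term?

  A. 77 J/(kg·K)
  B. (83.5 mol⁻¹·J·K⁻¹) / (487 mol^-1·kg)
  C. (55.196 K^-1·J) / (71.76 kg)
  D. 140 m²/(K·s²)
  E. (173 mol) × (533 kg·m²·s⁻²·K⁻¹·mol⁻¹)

Dimensions:
  A. J·kg⁻¹·K⁻¹ = N·m·kg⁻¹·K⁻¹ = m²·s⁻²·K⁻¹
  B. [kg·m²·s⁻²·K⁻¹·mol⁻¹] / [kg·mol⁻¹] = m²·s⁻²·K⁻¹
  C. [kg·m²·s⁻²·K⁻¹] / [kg] = m²·s⁻²·K⁻¹
  D. m²·s⁻²·K⁻¹
  E. [mol] · [kg·m²·s⁻²·K⁻¹·mol⁻¹] = kg·m²·s⁻²·K⁻¹
All reduce to m²·s⁻²·K⁻¹ except E., which is kg·m²·s⁻²·K⁻¹.

E.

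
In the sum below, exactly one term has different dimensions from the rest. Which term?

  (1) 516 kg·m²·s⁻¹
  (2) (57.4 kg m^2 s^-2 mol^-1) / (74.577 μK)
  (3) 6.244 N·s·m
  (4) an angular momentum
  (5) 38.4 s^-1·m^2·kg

(2)

Work out the base dimensions of each:
  (1) kg·m²·s⁻¹
  (2) [kg·m²·s⁻²·mol⁻¹] / [K] = kg·m²·s⁻²·K⁻¹·mol⁻¹
  (3) N·m·s = kg·m·s⁻²·m·s = kg·m²·s⁻¹
  (4) [angular momentum] = kg·m²·s⁻¹
  (5) kg·m²·s⁻¹
All reduce to kg·m²·s⁻¹ except (2), which is kg·m²·s⁻²·K⁻¹·mol⁻¹.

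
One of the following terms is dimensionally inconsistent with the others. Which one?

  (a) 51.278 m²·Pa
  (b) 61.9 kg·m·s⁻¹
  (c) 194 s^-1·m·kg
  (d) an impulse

Expand each in SI base units:
  (a) Pa·m² = N·m⁻²·m² = kg·m·s⁻²
  (b) kg·m·s⁻¹
  (c) kg·m·s⁻¹
  (d) [impulse] = kg·m·s⁻¹
All reduce to kg·m·s⁻¹ except (a), which is kg·m·s⁻².

(a)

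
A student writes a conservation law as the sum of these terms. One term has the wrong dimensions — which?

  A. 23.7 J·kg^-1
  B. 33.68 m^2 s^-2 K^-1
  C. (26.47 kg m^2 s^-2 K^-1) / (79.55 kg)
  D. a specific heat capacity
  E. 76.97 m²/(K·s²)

A.

In SI base units:
  A. J·kg⁻¹ = N·m·kg⁻¹ = m²·s⁻²
  B. m²·s⁻²·K⁻¹
  C. [kg·m²·s⁻²·K⁻¹] / [kg] = m²·s⁻²·K⁻¹
  D. [specific heat capacity] = m²·s⁻²·K⁻¹
  E. m²·s⁻²·K⁻¹
All reduce to m²·s⁻²·K⁻¹ except A., which is m²·s⁻².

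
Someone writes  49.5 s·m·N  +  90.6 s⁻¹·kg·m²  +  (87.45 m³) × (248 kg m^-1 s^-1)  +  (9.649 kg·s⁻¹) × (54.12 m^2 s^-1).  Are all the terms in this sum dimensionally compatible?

Work out the base dimensions of each:
  49.5 s·m·N:  N·m·s = kg·m·s⁻²·m·s = kg·m²·s⁻¹
  90.6 s⁻¹·kg·m²:  kg·m²·s⁻¹
  (87.45 m³) × (248 kg m^-1 s^-1):  [m³] · [kg·m⁻¹·s⁻¹] = kg·m²·s⁻¹
  (9.649 kg·s⁻¹) × (54.12 m^2 s^-1):  [kg·s⁻¹] · [m²·s⁻¹] = kg·m²·s⁻²
The terms do not share a single dimension (kg·m²·s⁻² vs kg·m²·s⁻¹).

No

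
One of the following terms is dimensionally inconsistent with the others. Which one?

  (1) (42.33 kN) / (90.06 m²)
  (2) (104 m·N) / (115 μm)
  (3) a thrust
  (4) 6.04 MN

Dimensions:
  (1) [kg·m·s⁻²] / [m²] = kg·m⁻¹·s⁻²
  (2) [kg·m²·s⁻²] / [m] = kg·m·s⁻²
  (3) [thrust] = kg·m·s⁻²
  (4) N = kg·m·s⁻²
All reduce to kg·m·s⁻² except (1), which is kg·m⁻¹·s⁻².

(1)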